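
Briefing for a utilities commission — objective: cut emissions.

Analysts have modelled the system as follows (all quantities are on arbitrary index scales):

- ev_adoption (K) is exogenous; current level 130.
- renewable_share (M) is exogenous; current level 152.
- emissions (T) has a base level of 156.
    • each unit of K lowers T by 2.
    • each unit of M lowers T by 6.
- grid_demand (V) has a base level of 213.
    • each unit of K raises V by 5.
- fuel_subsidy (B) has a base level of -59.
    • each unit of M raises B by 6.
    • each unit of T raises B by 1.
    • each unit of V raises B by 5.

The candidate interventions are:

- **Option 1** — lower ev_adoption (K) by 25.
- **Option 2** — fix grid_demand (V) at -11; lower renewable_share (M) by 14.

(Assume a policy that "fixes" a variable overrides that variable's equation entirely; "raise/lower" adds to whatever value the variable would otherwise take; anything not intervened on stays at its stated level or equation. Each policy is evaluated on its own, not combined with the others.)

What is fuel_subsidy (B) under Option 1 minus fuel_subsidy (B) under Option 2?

3795

Option 1 (K − 25):
  K = 130 − 25 = 105
  M = 152
  T = 156 − 2·105 − 6·152 = -966
  V = 213 + 5·105 = 738
  B = -59 + 6·152 + (-966) + 5·738 = 3577
Option 2 (V := -11, M − 14):
  K = 130
  M = 152 − 14 = 138
  T = 156 − 2·130 − 6·138 = -932
  V = -11
  B = -59 + 6·138 + (-932) + 5·(-11) = -218
B: 3577 − (-218) = 3795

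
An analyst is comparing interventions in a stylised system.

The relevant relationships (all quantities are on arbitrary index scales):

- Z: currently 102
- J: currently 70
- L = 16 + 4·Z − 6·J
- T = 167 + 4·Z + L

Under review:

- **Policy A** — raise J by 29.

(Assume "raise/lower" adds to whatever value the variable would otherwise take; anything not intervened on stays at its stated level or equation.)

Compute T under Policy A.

Policy A (J + 29):
  Z = 102
  J = 70 + 29 = 99
  L = 16 + 4·102 − 6·99 = -170
  T = 167 + 4·102 + (-170) = 405

405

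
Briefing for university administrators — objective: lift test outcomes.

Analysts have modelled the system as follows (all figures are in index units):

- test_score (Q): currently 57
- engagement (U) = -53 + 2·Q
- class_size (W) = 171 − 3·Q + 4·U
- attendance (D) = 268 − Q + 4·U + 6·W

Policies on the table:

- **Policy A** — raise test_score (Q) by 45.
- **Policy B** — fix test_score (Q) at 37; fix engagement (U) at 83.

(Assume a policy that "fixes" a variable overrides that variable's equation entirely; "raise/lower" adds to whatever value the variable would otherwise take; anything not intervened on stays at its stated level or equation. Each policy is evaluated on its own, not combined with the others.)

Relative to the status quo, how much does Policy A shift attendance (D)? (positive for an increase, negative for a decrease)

1665

Baseline:
  Q = 57
  U = -53 + 2·57 = 61
  W = 171 − 3·57 + 4·61 = 244
  D = 268 − 57 + 4·61 + 6·244 = 1919
Policy A (Q + 45):
  Q = 57 + 45 = 102
  U = -53 + 2·102 = 151
  W = 171 − 3·102 + 4·151 = 469
  D = 268 − 102 + 4·151 + 6·469 = 3584
Change in D: 3584 − 1919 = 1665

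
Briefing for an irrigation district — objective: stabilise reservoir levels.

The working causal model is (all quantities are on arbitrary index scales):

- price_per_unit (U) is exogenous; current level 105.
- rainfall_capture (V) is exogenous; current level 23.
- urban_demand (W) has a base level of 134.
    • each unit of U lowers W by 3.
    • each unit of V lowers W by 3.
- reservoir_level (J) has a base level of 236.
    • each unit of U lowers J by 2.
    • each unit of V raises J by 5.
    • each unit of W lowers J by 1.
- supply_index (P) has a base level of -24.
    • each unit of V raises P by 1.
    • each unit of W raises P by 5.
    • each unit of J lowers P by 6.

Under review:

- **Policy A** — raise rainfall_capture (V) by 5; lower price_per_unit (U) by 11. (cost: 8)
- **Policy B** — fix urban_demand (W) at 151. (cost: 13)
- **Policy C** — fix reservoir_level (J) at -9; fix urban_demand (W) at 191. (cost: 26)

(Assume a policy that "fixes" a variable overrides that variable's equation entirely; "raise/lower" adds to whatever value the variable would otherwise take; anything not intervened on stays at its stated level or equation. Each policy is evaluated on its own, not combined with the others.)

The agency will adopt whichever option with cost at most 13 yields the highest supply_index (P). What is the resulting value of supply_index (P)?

Policy A (V + 5, U − 11):
  U = 105 − 11 = 94
  V = 23 + 5 = 28
  W = 134 − 3·94 − 3·28 = -232
  J = 236 − 2·94 + 5·28 − (-232) = 420
  P = -24 + 28 + 5·(-232) − 6·420 = -3676
Policy B (W := 151):
  U = 105
  V = 23
  W = 151
  J = 236 − 2·105 + 5·23 − 151 = -10
  P = -24 + 23 + 5·151 − 6·(-10) = 814
Comparing — Policy A: P=-3676, Policy B: P=814. Highest is 814 (Policy B).

814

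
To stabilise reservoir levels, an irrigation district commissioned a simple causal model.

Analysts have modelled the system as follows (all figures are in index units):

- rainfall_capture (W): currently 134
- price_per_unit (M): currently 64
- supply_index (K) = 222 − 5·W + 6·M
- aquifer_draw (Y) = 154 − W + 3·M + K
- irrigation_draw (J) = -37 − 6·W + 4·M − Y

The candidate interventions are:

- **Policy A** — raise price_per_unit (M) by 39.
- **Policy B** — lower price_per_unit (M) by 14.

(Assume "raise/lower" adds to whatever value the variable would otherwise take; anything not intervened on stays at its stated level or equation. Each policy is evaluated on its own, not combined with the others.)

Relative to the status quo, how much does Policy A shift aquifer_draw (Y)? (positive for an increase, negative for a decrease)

351

Baseline:
  W = 134
  M = 64
  K = 222 − 5·134 + 6·64 = -64
  Y = 154 − 134 + 3·64 + (-64) = 148
Policy A (M + 39):
  W = 134
  M = 64 + 39 = 103
  K = 222 − 5·134 + 6·103 = 170
  Y = 154 − 134 + 3·103 + 170 = 499
Change in Y: 499 − 148 = 351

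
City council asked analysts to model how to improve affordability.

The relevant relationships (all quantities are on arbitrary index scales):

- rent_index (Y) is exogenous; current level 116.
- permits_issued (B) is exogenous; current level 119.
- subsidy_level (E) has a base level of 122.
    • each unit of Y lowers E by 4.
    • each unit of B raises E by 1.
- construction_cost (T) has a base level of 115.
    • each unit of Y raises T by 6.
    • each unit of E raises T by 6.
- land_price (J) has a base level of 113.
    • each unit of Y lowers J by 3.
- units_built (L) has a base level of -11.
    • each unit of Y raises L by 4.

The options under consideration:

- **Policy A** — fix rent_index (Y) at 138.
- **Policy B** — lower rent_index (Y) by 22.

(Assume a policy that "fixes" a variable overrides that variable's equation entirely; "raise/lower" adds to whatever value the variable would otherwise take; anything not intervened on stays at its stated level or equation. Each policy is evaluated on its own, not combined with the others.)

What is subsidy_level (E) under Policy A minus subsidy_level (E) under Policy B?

-176

Policy A (Y := 138):
  Y = 138
  B = 119
  E = 122 − 4·138 + 119 = -311
Policy B (Y − 22):
  Y = 116 − 22 = 94
  B = 119
  E = 122 − 4·94 + 119 = -135
E: -311 − (-135) = -176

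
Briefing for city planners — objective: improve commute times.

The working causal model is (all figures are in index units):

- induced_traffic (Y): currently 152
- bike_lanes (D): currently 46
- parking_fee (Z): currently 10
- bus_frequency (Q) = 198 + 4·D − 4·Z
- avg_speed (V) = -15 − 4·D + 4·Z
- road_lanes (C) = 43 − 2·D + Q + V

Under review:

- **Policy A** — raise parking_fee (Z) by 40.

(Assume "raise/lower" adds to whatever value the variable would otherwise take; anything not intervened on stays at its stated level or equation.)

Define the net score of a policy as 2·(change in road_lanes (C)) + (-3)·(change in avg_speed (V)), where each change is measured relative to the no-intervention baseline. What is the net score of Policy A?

Baseline:
  D = 46
  Z = 10
  Q = 198 + 4·46 − 4·10 = 342
  V = -15 − 4·46 + 4·10 = -159
  C = 43 − 2·46 + 342 + (-159) = 134
Policy A (Z + 40):
  D = 46
  Z = 10 + 40 = 50
  Q = 198 + 4·46 − 4·50 = 182
  V = -15 − 4·46 + 4·50 = 1
  C = 43 − 2·46 + 182 + 1 = 134
ΔC = 134 − 134 = 0; ΔV = 1 − (-159) = 160
Score = 2·0 + (-3)·160 = -480

-480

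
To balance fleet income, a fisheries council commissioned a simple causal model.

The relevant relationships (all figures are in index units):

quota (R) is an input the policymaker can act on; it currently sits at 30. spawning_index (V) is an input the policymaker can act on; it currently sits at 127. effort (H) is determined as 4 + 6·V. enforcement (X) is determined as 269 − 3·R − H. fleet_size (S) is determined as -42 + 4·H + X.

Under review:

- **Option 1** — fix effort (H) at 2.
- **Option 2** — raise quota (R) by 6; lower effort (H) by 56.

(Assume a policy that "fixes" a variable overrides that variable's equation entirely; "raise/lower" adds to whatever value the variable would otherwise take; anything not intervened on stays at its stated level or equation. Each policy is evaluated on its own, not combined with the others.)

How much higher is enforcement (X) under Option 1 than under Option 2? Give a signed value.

726

Option 1 (H := 2):
  R = 30
  V = 127
  H = 2
  X = 269 − 3·30 − 2 = 177
Option 2 (R + 6, H − 56):
  R = 30 + 6 = 36
  V = 127
  H = 4 + 6·127 (−56 from intervention) = 710
  X = 269 − 3·36 − 710 = -549
X: 177 − (-549) = 726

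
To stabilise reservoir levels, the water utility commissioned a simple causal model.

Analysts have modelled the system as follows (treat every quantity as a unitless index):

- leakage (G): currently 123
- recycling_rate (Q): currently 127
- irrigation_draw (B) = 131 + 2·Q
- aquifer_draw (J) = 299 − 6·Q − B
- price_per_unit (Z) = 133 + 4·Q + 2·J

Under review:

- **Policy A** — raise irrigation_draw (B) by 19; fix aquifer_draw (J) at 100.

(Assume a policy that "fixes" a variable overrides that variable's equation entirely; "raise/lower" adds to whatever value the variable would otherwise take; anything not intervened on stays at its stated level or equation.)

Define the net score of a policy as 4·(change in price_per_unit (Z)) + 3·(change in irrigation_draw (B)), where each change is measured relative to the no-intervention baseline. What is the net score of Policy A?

Baseline:
  Q = 127
  B = 131 + 2·127 = 385
  J = 299 − 6·127 − 385 = -848
  Z = 133 + 4·127 + 2·(-848) = -1055
Policy A (B + 19, J := 100):
  Q = 127
  B = 131 + 2·127 (+19 from intervention) = 404
  J = 100
  Z = 133 + 4·127 + 2·100 = 841
ΔZ = 841 − (-1055) = 1896; ΔB = 404 − 385 = 19
Score = 4·1896 + 3·19 = 7641

7641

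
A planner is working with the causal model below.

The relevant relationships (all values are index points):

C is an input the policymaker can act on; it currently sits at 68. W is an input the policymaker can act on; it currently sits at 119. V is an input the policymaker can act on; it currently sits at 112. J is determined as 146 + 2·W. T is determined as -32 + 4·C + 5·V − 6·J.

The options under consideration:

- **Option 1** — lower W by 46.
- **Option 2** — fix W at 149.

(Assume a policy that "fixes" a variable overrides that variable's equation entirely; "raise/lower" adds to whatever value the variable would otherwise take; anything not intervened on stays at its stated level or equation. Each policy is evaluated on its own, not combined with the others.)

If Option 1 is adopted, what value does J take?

Option 1 (W − 46):
  W = 119 − 46 = 73
  J = 146 + 2·73 = 292

292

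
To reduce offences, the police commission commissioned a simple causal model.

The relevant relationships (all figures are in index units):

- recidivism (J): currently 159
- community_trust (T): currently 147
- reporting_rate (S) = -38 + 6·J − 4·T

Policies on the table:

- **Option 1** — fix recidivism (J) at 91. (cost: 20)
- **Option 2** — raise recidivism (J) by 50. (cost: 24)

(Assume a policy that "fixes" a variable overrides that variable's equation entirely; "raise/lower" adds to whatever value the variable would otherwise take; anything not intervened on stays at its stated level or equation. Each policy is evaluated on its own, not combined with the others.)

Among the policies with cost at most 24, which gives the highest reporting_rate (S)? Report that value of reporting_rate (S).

628

Option 1 (J := 91):
  J = 91
  T = 147
  S = -38 + 6·91 − 4·147 = -80
Option 2 (J + 50):
  J = 159 + 50 = 209
  T = 147
  S = -38 + 6·209 − 4·147 = 628
Comparing — Option 1: S=-80, Option 2: S=628. Highest is 628 (Option 2).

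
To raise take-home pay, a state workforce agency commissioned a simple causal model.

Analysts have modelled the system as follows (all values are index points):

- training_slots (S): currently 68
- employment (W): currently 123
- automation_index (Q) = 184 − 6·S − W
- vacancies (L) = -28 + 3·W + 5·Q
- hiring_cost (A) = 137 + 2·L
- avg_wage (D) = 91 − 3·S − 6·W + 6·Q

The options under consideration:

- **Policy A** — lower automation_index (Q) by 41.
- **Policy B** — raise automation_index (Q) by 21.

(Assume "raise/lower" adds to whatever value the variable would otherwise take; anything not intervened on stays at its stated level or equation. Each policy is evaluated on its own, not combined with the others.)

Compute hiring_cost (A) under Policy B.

Policy B (Q + 21):
  S = 68
  W = 123
  Q = 184 − 6·68 − 123 (+21 from intervention) = -326
  L = -28 + 3·123 + 5·(-326) = -1289
  A = 137 + 2·(-1289) = -2441

-2441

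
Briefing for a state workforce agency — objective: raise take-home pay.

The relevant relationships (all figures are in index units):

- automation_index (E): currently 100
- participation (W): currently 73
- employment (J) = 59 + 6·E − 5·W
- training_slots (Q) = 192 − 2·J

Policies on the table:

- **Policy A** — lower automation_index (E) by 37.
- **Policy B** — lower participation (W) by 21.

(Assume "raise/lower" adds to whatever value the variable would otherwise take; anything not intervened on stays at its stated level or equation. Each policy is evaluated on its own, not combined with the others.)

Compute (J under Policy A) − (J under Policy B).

Policy A (E − 37):
  E = 100 − 37 = 63
  W = 73
  J = 59 + 6·63 − 5·73 = 72
Policy B (W − 21):
  E = 100
  W = 73 − 21 = 52
  J = 59 + 6·100 − 5·52 = 399
J: 72 − 399 = -327

-327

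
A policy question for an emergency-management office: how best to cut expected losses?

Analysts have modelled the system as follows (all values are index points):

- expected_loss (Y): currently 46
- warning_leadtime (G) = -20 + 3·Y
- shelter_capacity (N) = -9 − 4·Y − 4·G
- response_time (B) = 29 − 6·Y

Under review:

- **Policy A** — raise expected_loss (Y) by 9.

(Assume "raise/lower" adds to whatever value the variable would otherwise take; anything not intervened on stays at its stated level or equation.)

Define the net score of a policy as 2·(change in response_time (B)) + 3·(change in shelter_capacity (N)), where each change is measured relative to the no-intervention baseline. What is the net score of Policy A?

-540

Baseline:
  Y = 46
  G = -20 + 3·46 = 118
  N = -9 − 4·46 − 4·118 = -665
  B = 29 − 6·46 = -247
Policy A (Y + 9):
  Y = 46 + 9 = 55
  G = -20 + 3·55 = 145
  N = -9 − 4·55 − 4·145 = -809
  B = 29 − 6·55 = -301
ΔB = -301 − (-247) = -54; ΔN = -809 − (-665) = -144
Score = 2·(-54) + 3·(-144) = -540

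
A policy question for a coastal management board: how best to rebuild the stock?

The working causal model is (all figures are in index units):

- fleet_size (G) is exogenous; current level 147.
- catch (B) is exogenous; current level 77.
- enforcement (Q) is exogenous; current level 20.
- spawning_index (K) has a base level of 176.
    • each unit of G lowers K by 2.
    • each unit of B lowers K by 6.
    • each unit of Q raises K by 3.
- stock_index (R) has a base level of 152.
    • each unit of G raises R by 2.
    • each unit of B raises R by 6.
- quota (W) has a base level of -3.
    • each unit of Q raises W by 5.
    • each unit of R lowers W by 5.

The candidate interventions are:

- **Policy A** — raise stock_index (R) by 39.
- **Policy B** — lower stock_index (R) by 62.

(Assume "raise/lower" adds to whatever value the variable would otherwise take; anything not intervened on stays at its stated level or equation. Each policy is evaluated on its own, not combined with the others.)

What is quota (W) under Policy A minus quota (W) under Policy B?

Policy A (R + 39):
  G = 147
  B = 77
  Q = 20
  R = 152 + 2·147 + 6·77 (+39 from intervention) = 947
  W = -3 + 5·20 − 5·947 = -4638
Policy B (R − 62):
  G = 147
  B = 77
  Q = 20
  R = 152 + 2·147 + 6·77 (−62 from intervention) = 846
  W = -3 + 5·20 − 5·846 = -4133
W: -4638 − (-4133) = -505

-505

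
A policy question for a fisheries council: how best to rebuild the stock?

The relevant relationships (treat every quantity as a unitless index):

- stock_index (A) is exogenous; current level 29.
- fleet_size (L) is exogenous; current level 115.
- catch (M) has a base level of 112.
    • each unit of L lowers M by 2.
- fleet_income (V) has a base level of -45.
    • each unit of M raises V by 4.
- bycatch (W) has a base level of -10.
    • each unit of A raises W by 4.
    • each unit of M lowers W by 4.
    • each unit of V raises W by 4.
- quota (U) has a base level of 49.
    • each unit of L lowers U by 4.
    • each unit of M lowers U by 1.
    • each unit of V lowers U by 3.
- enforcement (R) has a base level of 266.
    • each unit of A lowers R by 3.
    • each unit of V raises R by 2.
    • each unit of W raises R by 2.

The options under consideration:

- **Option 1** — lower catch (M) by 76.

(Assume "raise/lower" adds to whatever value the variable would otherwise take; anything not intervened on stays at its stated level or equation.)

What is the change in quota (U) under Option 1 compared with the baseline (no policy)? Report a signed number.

Baseline:
  L = 115
  M = 112 − 2·115 = -118
  V = -45 + 4·(-118) = -517
  U = 49 − 4·115 − (-118) − 3·(-517) = 1258
Option 1 (M − 76):
  L = 115
  M = 112 − 2·115 (−76 from intervention) = -194
  V = -45 + 4·(-194) = -821
  U = 49 − 4·115 − (-194) − 3·(-821) = 2246
Change in U: 2246 − 1258 = 988

988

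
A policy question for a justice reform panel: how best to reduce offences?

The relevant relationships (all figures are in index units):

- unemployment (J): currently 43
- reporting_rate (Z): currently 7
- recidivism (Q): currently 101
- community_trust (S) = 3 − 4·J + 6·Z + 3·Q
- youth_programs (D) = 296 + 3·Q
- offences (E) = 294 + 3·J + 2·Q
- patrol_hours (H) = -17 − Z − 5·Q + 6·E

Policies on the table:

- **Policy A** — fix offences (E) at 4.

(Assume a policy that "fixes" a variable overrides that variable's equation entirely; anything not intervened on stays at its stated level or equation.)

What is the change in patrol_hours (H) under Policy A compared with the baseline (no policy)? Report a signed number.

Baseline:
  J = 43
  Z = 7
  Q = 101
  E = 294 + 3·43 + 2·101 = 625
  H = -17 − 7 − 5·101 + 6·625 = 3221
Policy A (E := 4):
  J = 43
  Z = 7
  Q = 101
  E = 4
  H = -17 − 7 − 5·101 + 6·4 = -505
Change in H: -505 − 3221 = -3726

-3726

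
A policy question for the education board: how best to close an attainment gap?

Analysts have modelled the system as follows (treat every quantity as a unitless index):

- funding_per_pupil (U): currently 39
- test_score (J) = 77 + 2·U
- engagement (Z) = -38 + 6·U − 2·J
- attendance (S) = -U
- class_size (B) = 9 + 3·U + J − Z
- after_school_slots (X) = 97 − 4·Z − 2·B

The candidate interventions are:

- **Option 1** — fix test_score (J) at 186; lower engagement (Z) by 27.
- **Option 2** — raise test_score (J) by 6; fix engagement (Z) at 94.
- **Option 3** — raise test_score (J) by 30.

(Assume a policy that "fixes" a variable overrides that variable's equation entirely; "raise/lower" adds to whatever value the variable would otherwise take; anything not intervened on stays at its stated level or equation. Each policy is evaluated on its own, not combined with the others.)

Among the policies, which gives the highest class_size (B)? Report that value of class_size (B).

Option 1 (J := 186, Z − 27):
  U = 39
  J = 186
  Z = -38 + 6·39 − 2·186 (−27 from intervention) = -203
  B = 9 + 3·39 + 186 − (-203) = 515
Option 2 (J + 6, Z := 94):
  U = 39
  J = 77 + 2·39 (+6 from intervention) = 161
  Z = 94
  B = 9 + 3·39 + 161 − 94 = 193
Option 3 (J + 30):
  U = 39
  J = 77 + 2·39 (+30 from intervention) = 185
  Z = -38 + 6·39 − 2·185 = -174
  B = 9 + 3·39 + 185 − (-174) = 485
Comparing — Option 1: B=515, Option 2: B=193, Option 3: B=485. Highest is 515 (Option 1).

515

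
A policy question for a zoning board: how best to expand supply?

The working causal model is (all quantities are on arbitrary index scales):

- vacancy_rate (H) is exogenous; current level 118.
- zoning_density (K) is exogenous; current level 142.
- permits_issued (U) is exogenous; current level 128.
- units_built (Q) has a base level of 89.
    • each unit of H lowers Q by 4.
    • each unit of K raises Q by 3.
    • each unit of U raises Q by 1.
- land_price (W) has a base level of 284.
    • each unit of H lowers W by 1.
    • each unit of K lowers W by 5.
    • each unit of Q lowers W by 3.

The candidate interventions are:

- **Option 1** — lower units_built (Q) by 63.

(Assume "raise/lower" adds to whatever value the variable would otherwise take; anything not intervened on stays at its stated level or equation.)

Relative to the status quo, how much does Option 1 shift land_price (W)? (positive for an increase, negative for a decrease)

Baseline:
  H = 118
  K = 142
  U = 128
  Q = 89 − 4·118 + 3·142 + 128 = 171
  W = 284 − 118 − 5·142 − 3·171 = -1057
Option 1 (Q − 63):
  H = 118
  K = 142
  U = 128
  Q = 89 − 4·118 + 3·142 + 128 (−63 from intervention) = 108
  W = 284 − 118 − 5·142 − 3·108 = -868
Change in W: -868 − (-1057) = 189

189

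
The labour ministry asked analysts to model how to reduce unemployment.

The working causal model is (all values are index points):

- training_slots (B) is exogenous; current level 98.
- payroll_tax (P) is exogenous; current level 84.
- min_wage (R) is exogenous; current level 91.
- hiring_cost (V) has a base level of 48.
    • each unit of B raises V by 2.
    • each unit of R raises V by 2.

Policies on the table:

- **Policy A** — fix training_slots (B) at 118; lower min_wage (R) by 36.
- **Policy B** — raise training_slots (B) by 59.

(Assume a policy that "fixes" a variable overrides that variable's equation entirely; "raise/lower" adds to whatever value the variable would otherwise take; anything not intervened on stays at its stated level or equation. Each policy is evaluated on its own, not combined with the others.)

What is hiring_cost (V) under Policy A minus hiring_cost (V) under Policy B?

Policy A (B := 118, R − 36):
  B = 118
  R = 91 − 36 = 55
  V = 48 + 2·118 + 2·55 = 394
Policy B (B + 59):
  B = 98 + 59 = 157
  R = 91
  V = 48 + 2·157 + 2·91 = 544
V: 394 − 544 = -150

-150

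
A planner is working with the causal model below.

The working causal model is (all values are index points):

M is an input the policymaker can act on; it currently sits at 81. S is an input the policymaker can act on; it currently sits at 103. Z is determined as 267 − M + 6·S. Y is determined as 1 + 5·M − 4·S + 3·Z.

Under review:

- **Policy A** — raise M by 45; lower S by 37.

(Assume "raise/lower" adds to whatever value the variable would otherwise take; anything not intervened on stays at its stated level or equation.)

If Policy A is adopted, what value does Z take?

Policy A (M + 45, S − 37):
  M = 81 + 45 = 126
  S = 103 − 37 = 66
  Z = 267 − 126 + 6·66 = 537

537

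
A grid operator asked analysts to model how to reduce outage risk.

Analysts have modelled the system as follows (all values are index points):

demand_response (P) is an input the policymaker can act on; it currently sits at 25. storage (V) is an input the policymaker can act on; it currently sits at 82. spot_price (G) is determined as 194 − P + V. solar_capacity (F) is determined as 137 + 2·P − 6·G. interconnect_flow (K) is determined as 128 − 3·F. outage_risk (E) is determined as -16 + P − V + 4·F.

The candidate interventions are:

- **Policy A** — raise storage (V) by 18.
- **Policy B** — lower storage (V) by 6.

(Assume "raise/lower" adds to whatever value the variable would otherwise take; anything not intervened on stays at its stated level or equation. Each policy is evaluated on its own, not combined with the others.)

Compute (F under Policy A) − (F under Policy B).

-144

Policy A (V + 18):
  P = 25
  V = 82 + 18 = 100
  G = 194 − 25 + 100 = 269
  F = 137 + 2·25 − 6·269 = -1427
Policy B (V − 6):
  P = 25
  V = 82 − 6 = 76
  G = 194 − 25 + 76 = 245
  F = 137 + 2·25 − 6·245 = -1283
F: -1427 − (-1283) = -144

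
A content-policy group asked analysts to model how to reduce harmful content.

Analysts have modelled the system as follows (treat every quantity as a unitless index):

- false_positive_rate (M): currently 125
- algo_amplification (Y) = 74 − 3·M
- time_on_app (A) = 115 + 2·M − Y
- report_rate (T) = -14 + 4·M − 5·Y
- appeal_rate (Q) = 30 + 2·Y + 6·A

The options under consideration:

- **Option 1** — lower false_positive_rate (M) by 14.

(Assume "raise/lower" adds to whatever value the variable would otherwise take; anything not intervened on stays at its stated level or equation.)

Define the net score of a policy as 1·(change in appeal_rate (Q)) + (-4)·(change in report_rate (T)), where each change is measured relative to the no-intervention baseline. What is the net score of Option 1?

728

Baseline:
  M = 125
  Y = 74 − 3·125 = -301
  A = 115 + 2·125 − (-301) = 666
  T = -14 + 4·125 − 5·(-301) = 1991
  Q = 30 + 2·(-301) + 6·666 = 3424
Option 1 (M − 14):
  M = 125 − 14 = 111
  Y = 74 − 3·111 = -259
  A = 115 + 2·111 − (-259) = 596
  T = -14 + 4·111 − 5·(-259) = 1725
  Q = 30 + 2·(-259) + 6·596 = 3088
ΔQ = 3088 − 3424 = -336; ΔT = 1725 − 1991 = -266
Score = 1·(-336) + (-4)·(-266) = 728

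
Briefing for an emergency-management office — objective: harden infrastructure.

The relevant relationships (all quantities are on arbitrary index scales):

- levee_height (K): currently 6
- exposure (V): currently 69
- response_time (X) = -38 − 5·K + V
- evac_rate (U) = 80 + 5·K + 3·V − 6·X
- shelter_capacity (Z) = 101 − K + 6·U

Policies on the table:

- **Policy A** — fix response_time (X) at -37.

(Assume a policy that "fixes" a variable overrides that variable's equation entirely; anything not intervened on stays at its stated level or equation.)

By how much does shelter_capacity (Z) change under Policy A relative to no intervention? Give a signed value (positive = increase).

Baseline:
  K = 6
  V = 69
  X = -38 − 5·6 + 69 = 1
  U = 80 + 5·6 + 3·69 − 6·1 = 311
  Z = 101 − 6 + 6·311 = 1961
Policy A (X := -37):
  K = 6
  V = 69
  X = -37
  U = 80 + 5·6 + 3·69 − 6·(-37) = 539
  Z = 101 − 6 + 6·539 = 3329
Change in Z: 3329 − 1961 = 1368

1368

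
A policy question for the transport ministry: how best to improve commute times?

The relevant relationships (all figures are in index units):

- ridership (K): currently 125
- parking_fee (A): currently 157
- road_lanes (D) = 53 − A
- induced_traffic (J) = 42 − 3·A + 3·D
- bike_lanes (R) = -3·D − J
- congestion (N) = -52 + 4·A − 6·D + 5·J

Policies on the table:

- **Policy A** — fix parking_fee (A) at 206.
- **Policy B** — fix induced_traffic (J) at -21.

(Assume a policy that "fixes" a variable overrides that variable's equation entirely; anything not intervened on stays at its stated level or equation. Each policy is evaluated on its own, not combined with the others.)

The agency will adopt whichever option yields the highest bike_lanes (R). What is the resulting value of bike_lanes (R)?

Policy A (A := 206):
  A = 206
  D = 53 − 206 = -153
  J = 42 − 3·206 + 3·(-153) = -1035
  R = 0 − 3·(-153) − (-1035) = 1494
Policy B (J := -21):
  A = 157
  D = 53 − 157 = -104
  J = -21
  R = 0 − 3·(-104) − (-21) = 333
Comparing — Policy A: R=1494, Policy B: R=333. Highest is 1494 (Policy A).

1494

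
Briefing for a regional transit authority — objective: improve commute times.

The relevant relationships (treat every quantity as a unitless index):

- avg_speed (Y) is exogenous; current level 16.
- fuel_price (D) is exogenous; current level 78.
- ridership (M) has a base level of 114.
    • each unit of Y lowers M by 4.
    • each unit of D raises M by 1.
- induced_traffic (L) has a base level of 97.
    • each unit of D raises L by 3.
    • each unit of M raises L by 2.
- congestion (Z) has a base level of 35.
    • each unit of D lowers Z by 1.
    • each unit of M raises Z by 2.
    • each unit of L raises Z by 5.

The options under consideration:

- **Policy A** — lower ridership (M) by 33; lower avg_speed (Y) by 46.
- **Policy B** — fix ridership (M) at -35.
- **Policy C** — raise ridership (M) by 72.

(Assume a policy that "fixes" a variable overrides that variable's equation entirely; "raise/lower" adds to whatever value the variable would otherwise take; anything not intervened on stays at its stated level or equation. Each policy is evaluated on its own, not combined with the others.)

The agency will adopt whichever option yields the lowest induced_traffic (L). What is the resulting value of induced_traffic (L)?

Policy A (M − 33, Y − 46):
  Y = 16 − 46 = -30
  D = 78
  M = 114 − 4·(-30) + 78 (−33 from intervention) = 279
  L = 97 + 3·78 + 2·279 = 889
Policy B (M := -35):
  Y = 16
  D = 78
  M = -35
  L = 97 + 3·78 + 2·(-35) = 261
Policy C (M + 72):
  Y = 16
  D = 78
  M = 114 − 4·16 + 78 (+72 from intervention) = 200
  L = 97 + 3·78 + 2·200 = 731
Comparing — Policy A: L=889, Policy B: L=261, Policy C: L=731. Lowest is 261 (Policy B).

261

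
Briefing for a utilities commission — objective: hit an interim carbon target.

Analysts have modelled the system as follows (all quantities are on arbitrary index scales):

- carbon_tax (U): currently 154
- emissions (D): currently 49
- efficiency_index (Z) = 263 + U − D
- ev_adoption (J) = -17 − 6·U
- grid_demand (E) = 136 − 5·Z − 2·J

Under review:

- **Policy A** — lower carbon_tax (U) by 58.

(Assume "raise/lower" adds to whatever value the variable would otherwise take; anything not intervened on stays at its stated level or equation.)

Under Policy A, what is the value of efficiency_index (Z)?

Policy A (U − 58):
  U = 154 − 58 = 96
  D = 49
  Z = 263 + 96 − 49 = 310

310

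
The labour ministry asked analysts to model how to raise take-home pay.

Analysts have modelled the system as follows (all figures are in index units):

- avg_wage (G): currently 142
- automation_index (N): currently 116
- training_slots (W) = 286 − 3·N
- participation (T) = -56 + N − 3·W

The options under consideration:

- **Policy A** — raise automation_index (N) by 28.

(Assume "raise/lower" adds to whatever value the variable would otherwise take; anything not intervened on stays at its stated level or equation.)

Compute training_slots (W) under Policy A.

Policy A (N + 28):
  N = 116 + 28 = 144
  W = 286 − 3·144 = -146

-146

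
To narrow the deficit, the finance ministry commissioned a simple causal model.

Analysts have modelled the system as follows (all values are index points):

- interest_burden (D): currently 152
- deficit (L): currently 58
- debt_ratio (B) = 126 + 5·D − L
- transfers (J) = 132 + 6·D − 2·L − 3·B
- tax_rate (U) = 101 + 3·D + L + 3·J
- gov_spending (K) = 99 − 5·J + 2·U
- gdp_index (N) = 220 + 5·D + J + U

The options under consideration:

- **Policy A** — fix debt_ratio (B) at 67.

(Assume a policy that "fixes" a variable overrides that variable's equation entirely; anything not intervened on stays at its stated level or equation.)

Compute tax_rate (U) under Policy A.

Policy A (B := 67):
  D = 152
  L = 58
  B = 67
  J = 132 + 6·152 − 2·58 − 3·67 = 727
  U = 101 + 3·152 + 58 + 3·727 = 2796

2796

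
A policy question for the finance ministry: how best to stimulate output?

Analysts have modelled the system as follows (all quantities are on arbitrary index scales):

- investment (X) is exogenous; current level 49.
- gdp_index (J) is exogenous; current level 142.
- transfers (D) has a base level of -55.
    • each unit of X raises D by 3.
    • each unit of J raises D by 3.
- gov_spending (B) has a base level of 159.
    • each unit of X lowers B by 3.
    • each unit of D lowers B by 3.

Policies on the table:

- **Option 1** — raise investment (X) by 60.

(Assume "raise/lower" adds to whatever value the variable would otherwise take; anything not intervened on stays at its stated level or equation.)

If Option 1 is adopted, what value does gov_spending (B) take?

Option 1 (X + 60):
  X = 49 + 60 = 109
  J = 142
  D = -55 + 3·109 + 3·142 = 698
  B = 159 − 3·109 − 3·698 = -2262

-2262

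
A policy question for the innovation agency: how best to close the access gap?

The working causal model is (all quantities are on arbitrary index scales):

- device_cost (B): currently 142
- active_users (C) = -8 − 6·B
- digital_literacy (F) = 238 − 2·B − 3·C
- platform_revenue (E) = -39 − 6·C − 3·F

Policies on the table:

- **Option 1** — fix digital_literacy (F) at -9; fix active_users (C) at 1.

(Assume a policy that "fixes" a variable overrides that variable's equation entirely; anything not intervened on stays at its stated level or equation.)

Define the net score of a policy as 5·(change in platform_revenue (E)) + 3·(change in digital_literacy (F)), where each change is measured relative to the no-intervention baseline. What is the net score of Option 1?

4686

Baseline:
  B = 142
  C = -8 − 6·142 = -860
  F = 238 − 2·142 − 3·(-860) = 2534
  E = -39 − 6·(-860) − 3·2534 = -2481
Option 1 (F := -9, C := 1):
  B = 142
  C = 1
  F = -9
  E = -39 − 6·1 − 3·(-9) = -18
ΔE = -18 − (-2481) = 2463; ΔF = -9 − 2534 = -2543
Score = 5·2463 + 3·(-2543) = 4686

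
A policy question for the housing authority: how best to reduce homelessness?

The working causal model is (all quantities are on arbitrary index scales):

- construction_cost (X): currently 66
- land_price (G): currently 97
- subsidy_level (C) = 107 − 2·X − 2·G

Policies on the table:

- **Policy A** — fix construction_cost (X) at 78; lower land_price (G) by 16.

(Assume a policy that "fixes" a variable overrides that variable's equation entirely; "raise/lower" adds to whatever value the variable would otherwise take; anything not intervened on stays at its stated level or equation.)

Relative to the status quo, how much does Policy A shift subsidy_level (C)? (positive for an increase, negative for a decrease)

Baseline:
  X = 66
  G = 97
  C = 107 − 2·66 − 2·97 = -219
Policy A (X := 78, G − 16):
  X = 78
  G = 97 − 16 = 81
  C = 107 − 2·78 − 2·81 = -211
Change in C: -211 − (-219) = 8

8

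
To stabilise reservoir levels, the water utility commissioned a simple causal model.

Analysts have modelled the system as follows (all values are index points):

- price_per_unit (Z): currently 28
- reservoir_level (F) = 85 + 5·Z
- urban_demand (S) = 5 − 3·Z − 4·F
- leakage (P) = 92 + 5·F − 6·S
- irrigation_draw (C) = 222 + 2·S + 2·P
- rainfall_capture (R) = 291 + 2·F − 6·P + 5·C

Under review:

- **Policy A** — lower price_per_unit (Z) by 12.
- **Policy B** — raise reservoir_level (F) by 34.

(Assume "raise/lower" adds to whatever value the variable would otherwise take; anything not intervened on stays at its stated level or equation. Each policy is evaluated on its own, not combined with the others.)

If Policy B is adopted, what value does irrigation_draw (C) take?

Policy B (F + 34):
  Z = 28
  F = 85 + 5·28 (+34 from intervention) = 259
  S = 5 − 3·28 − 4·259 = -1115
  P = 92 + 5·259 − 6·(-1115) = 8077
  C = 222 + 2·(-1115) + 2·8077 = 14146

14146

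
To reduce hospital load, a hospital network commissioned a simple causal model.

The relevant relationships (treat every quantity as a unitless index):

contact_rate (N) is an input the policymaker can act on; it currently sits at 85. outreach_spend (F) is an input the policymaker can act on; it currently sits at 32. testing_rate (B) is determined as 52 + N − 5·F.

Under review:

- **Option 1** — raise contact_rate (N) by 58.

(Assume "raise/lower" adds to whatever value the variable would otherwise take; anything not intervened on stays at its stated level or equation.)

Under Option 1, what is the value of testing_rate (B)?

35

Option 1 (N + 58):
  N = 85 + 58 = 143
  F = 32
  B = 52 + 143 − 5·32 = 35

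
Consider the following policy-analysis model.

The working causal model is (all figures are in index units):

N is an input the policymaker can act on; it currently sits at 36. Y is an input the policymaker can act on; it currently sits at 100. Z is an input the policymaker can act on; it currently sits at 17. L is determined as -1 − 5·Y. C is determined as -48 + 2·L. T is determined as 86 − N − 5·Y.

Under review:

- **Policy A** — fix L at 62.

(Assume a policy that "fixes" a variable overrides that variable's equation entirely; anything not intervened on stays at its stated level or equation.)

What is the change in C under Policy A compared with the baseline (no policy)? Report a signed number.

1126

Baseline:
  Y = 100
  L = -1 − 5·100 = -501
  C = -48 + 2·(-501) = -1050
Policy A (L := 62):
  Y = 100
  L = 62
  C = -48 + 2·62 = 76
Change in C: 76 − (-1050) = 1126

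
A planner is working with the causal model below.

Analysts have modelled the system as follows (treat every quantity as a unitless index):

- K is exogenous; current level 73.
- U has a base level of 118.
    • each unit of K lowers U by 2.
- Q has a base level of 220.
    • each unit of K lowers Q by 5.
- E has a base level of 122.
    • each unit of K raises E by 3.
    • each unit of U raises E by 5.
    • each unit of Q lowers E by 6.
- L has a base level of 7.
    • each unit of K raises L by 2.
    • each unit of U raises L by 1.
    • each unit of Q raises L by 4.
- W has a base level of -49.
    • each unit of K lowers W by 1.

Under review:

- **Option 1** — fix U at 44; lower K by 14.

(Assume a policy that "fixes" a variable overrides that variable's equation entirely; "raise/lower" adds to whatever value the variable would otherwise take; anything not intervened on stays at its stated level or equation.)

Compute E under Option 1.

Option 1 (U := 44, K − 14):
  K = 73 − 14 = 59
  U = 44
  Q = 220 − 5·59 = -75
  E = 122 + 3·59 + 5·44 − 6·(-75) = 969

969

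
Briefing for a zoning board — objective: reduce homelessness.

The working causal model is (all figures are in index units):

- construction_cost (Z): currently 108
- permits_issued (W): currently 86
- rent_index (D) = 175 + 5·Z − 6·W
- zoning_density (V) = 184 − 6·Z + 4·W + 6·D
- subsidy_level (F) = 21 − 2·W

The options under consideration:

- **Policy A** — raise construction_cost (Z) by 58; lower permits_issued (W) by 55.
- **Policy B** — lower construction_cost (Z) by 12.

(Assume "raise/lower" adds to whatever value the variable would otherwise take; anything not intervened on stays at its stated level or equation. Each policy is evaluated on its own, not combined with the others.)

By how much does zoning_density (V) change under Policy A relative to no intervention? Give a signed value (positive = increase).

3152

Baseline:
  Z = 108
  W = 86
  D = 175 + 5·108 − 6·86 = 199
  V = 184 − 6·108 + 4·86 + 6·199 = 1074
Policy A (Z + 58, W − 55):
  Z = 108 + 58 = 166
  W = 86 − 55 = 31
  D = 175 + 5·166 − 6·31 = 819
  V = 184 − 6·166 + 4·31 + 6·819 = 4226
Change in V: 4226 − 1074 = 3152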